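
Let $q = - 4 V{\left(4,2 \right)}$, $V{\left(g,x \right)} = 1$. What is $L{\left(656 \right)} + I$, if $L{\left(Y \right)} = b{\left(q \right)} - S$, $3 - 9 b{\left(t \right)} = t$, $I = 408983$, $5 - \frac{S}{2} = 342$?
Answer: $\frac{3686920}{9} \approx 4.0966 \cdot 10^{5}$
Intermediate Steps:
$S = -674$ ($S = 10 - 684 = -674$)
$q = -4$ ($q = \left(-4\right) 1 = -4$)
$b{\left(t \right)} = \frac{1}{3} - \frac{t}{9}$
$L{\left(Y \right)} = \frac{6073}{9}$ ($L{\left(Y \right)} = \left(\frac{1}{3} - - \frac{4}{9}\right) - -674 = \left(\frac{1}{3} + \frac{4}{9}\right) + 674 = \frac{7}{9} + 674 = \frac{6073}{9}$)
$L{\left(656 \right)} + I = \frac{6073}{9} + 408983 = \frac{3686920}{9}$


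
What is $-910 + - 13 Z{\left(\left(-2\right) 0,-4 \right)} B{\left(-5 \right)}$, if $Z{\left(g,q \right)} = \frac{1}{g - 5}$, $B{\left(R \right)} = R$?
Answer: $-923$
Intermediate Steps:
$Z{\left(g,q \right)} = \frac{1}{-5 + g}$
$-910 + - 13 Z{\left(\left(-2\right) 0,-4 \right)} B{\left(-5 \right)} = -910 + - \frac{13}{-5 - 0} \left(-5\right) = -910 + - \frac{13}{-5 + 0} \left(-5\right) = -910 + - \frac{13}{-5} \left(-5\right) = -910 + \left(-13\right) \left(- \frac{1}{5}\right) \left(-5\right) = -910 + \frac{13}{5} \left(-5\right) = -910 - 13 = -923$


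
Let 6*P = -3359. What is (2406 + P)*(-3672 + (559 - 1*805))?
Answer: -7233281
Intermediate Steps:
P = -3359/6 (P = (⅙)*(-3359) = -3359/6 ≈ -559.83)
(2406 + P)*(-3672 + (559 - 1*805)) = (2406 - 3359/6)*(-3672 + (559 - 1*805)) = 11077*(-3672 + (559 - 805))/6 = 11077*(-3672 - 246)/6 = (11077/6)*(-3918) = -7233281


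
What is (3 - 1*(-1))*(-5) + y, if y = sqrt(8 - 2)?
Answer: -20 + sqrt(6) ≈ -17.551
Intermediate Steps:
y = sqrt(6) ≈ 2.4495
(3 - 1*(-1))*(-5) + y = (3 - 1*(-1))*(-5) + sqrt(6) = (3 + 1)*(-5) + sqrt(6) = 4*(-5) + sqrt(6) = -20 + sqrt(6)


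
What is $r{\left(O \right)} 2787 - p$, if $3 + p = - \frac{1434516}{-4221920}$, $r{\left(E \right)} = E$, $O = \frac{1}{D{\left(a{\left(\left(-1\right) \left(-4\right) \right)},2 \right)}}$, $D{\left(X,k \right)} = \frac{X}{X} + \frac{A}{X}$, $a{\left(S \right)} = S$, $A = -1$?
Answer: $\frac{3924971491}{1055480} \approx 3718.7$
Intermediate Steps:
$D{\left(X,k \right)} = 1 - \frac{1}{X}$ ($D{\left(X,k \right)} = \frac{X}{X} - \frac{1}{X} = 1 - \frac{1}{X}$)
$O = \frac{4}{3}$ ($O = \frac{1}{\frac{1}{\left(-1\right) \left(-4\right)} \left(-1 - -4\right)} = \frac{1}{\frac{1}{4} \left(-1 + 4\right)} = \frac{1}{\frac{1}{4} \cdot 3} = \frac{1}{\frac{3}{4}} = \frac{4}{3} \approx 1.3333$)
$p = - \frac{2807811}{1055480}$ ($p = -3 - \frac{1434516}{-4221920} = -3 - - \frac{358629}{1055480} = -3 + \frac{358629}{1055480} = - \frac{2807811}{1055480} \approx -2.6602$)
$r{\left(O \right)} 2787 - p = \frac{4}{3} \cdot 2787 - - \frac{2807811}{1055480} = 3716 + \frac{2807811}{1055480} = \frac{3924971491}{1055480}$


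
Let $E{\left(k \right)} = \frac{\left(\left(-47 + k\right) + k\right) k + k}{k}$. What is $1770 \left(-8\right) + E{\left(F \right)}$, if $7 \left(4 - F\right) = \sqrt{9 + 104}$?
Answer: $-14198 - \frac{2 \sqrt{113}}{7} \approx -14201.0$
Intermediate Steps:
$F = 4 - \frac{\sqrt{113}}{7}$ ($F = 4 - \frac{\sqrt{9 + 104}}{7} = 4 - \frac{\sqrt{113}}{7} \approx 2.4814$)
$E{\left(k \right)} = \frac{k + k \left(-47 + 2 k\right)}{k}$ ($E{\left(k \right)} = \frac{\left(-47 + 2 k\right) k + k}{k} = \frac{k \left(-47 + 2 k\right) + k}{k} = \frac{k + k \left(-47 + 2 k\right)}{k}$)
$1770 \left(-8\right) + E{\left(F \right)} = 1770 \left(-8\right) - \left(46 - 2 \left(4 - \frac{\sqrt{113}}{7}\right)\right) = -14160 - \left(38 + \frac{2 \sqrt{113}}{7}\right) = -14198 - \frac{2 \sqrt{113}}{7}$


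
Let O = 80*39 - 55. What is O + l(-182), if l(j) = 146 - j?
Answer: 3393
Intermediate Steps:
O = 3065 (O = 3120 - 55 = 3065)
O + l(-182) = 3065 + (146 - 1*(-182)) = 3065 + (146 + 182) = 3065 + 328 = 3393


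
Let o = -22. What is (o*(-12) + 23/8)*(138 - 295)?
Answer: -335195/8 ≈ -41899.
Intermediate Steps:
(o*(-12) + 23/8)*(138 - 295) = (-22*(-12) + 23/8)*(138 - 295) = (264 + 23*(⅛))*(-157) = (264 + 23/8)*(-157) = (2135/8)*(-157) = -335195/8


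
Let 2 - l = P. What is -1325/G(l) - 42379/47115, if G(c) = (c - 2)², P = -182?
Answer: -1466189371/1560637260 ≈ -0.93948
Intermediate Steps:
l = 184 (l = 2 - 1*(-182) = 2 + 182 = 184)
G(c) = (-2 + c)²
-1325/G(l) - 42379/47115 = -1325/(-2 + 184)² - 42379/47115 = -1325/(182²) - 42379*1/47115 = -1325/33124 - 42379/47115 = -1466189371/1560637260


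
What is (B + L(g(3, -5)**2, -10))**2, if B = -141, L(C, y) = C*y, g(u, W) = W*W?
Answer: 40844881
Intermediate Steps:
g(u, W) = W**2
(B + L(g(3, -5)**2, -10))**2 = (-141 + ((-5)**2)**2*(-10))**2 = (-141 + 25**2*(-10))**2 = (-141 + 625*(-10))**2 = (-141 - 6250)**2 = (-6391)**2 = 40844881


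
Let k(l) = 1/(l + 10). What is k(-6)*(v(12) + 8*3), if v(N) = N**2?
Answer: 42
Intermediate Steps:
k(l) = 1/(10 + l)
k(-6)*(v(12) + 8*3) = (12**2 + 8*3)/(10 - 6) = (144 + 24)/4 = (1/4)*168 = 42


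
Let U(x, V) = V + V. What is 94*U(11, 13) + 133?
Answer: 2577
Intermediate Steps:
U(x, V) = 2*V
94*U(11, 13) + 133 = 94*(2*13) + 133 = 94*26 + 133 = 2444 + 133 = 2577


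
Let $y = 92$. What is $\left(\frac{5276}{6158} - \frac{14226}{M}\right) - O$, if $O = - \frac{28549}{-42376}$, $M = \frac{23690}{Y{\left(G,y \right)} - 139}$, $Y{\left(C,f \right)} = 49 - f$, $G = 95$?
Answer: $\frac{169192334173329}{1545484713880} \approx 109.48$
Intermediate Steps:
$M = - \frac{11845}{91}$ ($M = \frac{23690}{\left(49 - 92\right) - 139} = \frac{23690}{-43 - 139} = \frac{23690}{-182} = 23690 \left(- \frac{1}{182}\right) = - \frac{11845}{91} \approx -130.16$)
$O = \frac{28549}{42376}$ ($O = \left(-28549\right) \left(- \frac{1}{42376}\right) = \frac{28549}{42376} \approx 0.67371$)
$\left(\frac{5276}{6158} - \frac{14226}{M}\right) - O = \left(\frac{5276}{6158} - \frac{14226}{- \frac{11845}{91}}\right) - \frac{28549}{42376} = \left(5276 \cdot \frac{1}{6158} - - \frac{1294566}{11845}\right) - \frac{28549}{42376} = \left(\frac{2638}{3079} + \frac{1294566}{11845}\right) - \frac{28549}{42376} = \frac{4017215824}{36470755} - \frac{28549}{42376} = \frac{169192334173329}{1545484713880}$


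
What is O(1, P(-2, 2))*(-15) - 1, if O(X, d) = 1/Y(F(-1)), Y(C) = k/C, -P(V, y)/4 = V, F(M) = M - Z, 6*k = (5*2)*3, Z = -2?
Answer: -4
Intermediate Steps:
k = 5 (k = ((5*2)*3)/6 = (10*3)/6 = (1/6)*30 = 5)
F(M) = 2 + M (F(M) = M - 1*(-2) = M + 2 = 2 + M)
P(V, y) = -4*V
Y(C) = 5/C
O(X, d) = 1/5 (O(X, d) = 1/(5/(2 - 1)) = 1/(5/1) = 1/(5*1) = 1/5)
O(1, P(-2, 2))*(-15) - 1 = (1/5)*(-15) - 1 = -3 - 1 = -4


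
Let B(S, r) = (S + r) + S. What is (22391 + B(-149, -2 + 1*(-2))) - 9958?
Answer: 12131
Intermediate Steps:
B(S, r) = r + 2*S
(22391 + B(-149, -2 + 1*(-2))) - 9958 = (22391 + ((-2 + 1*(-2)) + 2*(-149))) - 9958 = (22391 + ((-2 - 2) - 298)) - 9958 = (22391 + (-4 - 298)) - 9958 = (22391 - 302) - 9958 = 22089 - 9958 = 12131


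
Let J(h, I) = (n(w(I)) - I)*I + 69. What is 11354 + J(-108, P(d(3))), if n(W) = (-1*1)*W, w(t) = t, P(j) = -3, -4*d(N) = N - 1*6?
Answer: 11405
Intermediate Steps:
d(N) = 3/2 - N/4 (d(N) = -(N - 1*6)/4 = -(N - 6)/4 = -(-6 + N)/4 = 3/2 - N/4)
n(W) = -W
J(h, I) = 69 - 2*I² (J(h, I) = (-I - I)*I + 69 = (-2*I)*I + 69 = -2*I² + 69 = 69 - 2*I²)
11354 + J(-108, P(d(3))) = 11354 + (69 - 2*(-3)²) = 11354 + (69 - 2*9) = 11354 + (69 - 18) = 11354 + 51 = 11405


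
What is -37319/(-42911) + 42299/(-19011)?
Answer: -1105620880/815781021 ≈ -1.3553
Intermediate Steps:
-37319/(-42911) + 42299/(-19011) = -37319*(-1/42911) + 42299*(-1/19011) = 37319/42911 - 42299/19011 = -1105620880/815781021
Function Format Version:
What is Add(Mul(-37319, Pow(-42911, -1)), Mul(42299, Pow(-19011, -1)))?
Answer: Rational(-1105620880, 815781021) ≈ -1.3553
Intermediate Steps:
Add(Mul(-37319, Pow(-42911, -1)), Mul(42299, Pow(-19011, -1))) = Add(Mul(-37319, Rational(-1, 42911)), Mul(42299, Rational(-1, 19011))) = Add(Rational(37319, 42911), Rational(-42299, 19011)) = Rational(-1105620880, 815781021)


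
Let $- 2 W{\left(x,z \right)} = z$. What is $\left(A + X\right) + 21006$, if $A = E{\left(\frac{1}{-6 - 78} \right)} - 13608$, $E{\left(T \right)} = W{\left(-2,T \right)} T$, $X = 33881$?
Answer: $\frac{582529247}{14112} \approx 41279.0$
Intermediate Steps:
$W{\left(x,z \right)} = - \frac{z}{2}$
$E{\left(T \right)} = - \frac{T^{2}}{2}$ ($E{\left(T \right)} = - \frac{T}{2} T = - \frac{T^{2}}{2}$)
$A = - \frac{192036097}{14112}$ ($A = - \frac{\left(\frac{1}{-6 - 78}\right)^{2}}{2} - 13608 = - \frac{\left(\frac{1}{-84}\right)^{2}}{2} - 13608 = - \frac{\left(- \frac{1}{84}\right)^{2}}{2} - 13608 = \left(- \frac{1}{2}\right) \frac{1}{7056} - 13608 = - \frac{1}{14112} - 13608 = - \frac{192036097}{14112} \approx -13608.0$)
$\left(A + X\right) + 21006 = \left(- \frac{192036097}{14112} + 33881\right) + 21006 = \frac{286092575}{14112} + 21006 = \frac{582529247}{14112}$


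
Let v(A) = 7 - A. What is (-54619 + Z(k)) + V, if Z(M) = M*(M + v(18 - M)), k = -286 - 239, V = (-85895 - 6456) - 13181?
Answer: 396874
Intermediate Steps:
V = -105532 (V = -92351 - 13181 = -105532)
k = -525
Z(M) = M*(-11 + 2*M) (Z(M) = M*(M + (7 - (18 - M))) = M*(M + (7 + (-18 + M))) = M*(M + (-11 + M)) = M*(-11 + 2*M))
(-54619 + Z(k)) + V = (-54619 - 525*(-11 + 2*(-525))) - 105532 = (-54619 - 525*(-11 - 1050)) - 105532 = (-54619 - 525*(-1061)) - 105532 = (-54619 + 557025) - 105532 = 502406 - 105532 = 396874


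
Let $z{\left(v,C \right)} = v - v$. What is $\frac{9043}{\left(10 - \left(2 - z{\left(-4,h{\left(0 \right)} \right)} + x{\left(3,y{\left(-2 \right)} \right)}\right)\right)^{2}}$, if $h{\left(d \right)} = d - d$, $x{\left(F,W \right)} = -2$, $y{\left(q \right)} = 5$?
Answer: $\frac{9043}{100} \approx 90.43$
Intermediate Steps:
$h{\left(d \right)} = 0$
$z{\left(v,C \right)} = 0$
$\frac{9043}{\left(10 - \left(2 - z{\left(-4,h{\left(0 \right)} \right)} + x{\left(3,y{\left(-2 \right)} \right)}\right)\right)^{2}} = \frac{9043}{\left(10 + \left(0 - \left(-2 + 1 \cdot 2\right)\right)\right)^{2}} = \frac{9043}{\left(10 + \left(0 - \left(-2 + 2\right)\right)\right)^{2}} = \frac{9043}{\left(10 + \left(0 - 0\right)\right)^{2}} = \frac{9043}{\left(10 + \left(0 + 0\right)\right)^{2}} = \frac{9043}{\left(10 + 0\right)^{2}} = \frac{9043}{10^{2}} = \frac{9043}{100}$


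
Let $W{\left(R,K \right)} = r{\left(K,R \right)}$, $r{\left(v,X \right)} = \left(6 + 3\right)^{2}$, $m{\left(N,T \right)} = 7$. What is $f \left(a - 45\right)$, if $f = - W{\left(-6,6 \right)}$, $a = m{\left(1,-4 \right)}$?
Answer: $3078$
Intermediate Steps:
$a = 7$
$r{\left(v,X \right)} = 81$ ($r{\left(v,X \right)} = 9^{2} = 81$)
$W{\left(R,K \right)} = 81$
$f = -81$ ($f = \left(-1\right) 81 = -81$)
$f \left(a - 45\right) = - 81 \left(7 - 45\right) = \left(-81\right) \left(-38\right) = 3078$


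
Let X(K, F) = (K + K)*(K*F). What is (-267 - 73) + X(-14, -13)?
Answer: -5436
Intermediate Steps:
X(K, F) = 2*F*K**2 (X(K, F) = (2*K)*(F*K) = 2*F*K**2)
(-267 - 73) + X(-14, -13) = (-267 - 73) + 2*(-13)*(-14)**2 = -340 + 2*(-13)*196 = -340 - 5096 = -5436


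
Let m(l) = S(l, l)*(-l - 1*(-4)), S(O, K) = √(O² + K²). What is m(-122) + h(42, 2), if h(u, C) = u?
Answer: 42 + 15372*√2 ≈ 21781.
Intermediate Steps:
S(O, K) = √(K² + O²)
m(l) = √2*√(l²)*(4 - l) (m(l) = √(l² + l²)*(-l - 1*(-4)) = √(2*l²)*(-l + 4) = (√2*√(l²))*(4 - l) = √2*√(l²)*(4 - l))
m(-122) + h(42, 2) = √2*√((-122)²)*(4 - 1*(-122)) + 42 = √2*√14884*(4 + 122) + 42 = √2*122*126 + 42 = 15372*√2 + 42 = 42 + 15372*√2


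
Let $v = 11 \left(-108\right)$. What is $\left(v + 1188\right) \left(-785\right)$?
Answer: $0$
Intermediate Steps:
$v = -1188$
$\left(v + 1188\right) \left(-785\right) = \left(-1188 + 1188\right) \left(-785\right) = 0 \left(-785\right) = 0$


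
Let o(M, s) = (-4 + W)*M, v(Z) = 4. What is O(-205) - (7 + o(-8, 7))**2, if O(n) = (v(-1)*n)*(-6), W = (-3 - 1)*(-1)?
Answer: 4871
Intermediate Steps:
W = 4 (W = -4*(-1) = 4)
O(n) = -24*n (O(n) = (4*n)*(-6) = -24*n)
o(M, s) = 0 (o(M, s) = (-4 + 4)*M = 0*M = 0)
O(-205) - (7 + o(-8, 7))**2 = -24*(-205) - (7 + 0)**2 = 4920 - 1*7**2 = 4920 - 1*49 = 4920 - 49 = 4871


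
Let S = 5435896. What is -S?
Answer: -5435896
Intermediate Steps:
-S = -1*5435896 = -5435896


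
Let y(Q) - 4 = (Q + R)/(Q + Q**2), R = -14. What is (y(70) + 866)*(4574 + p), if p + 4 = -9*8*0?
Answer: 282292556/71 ≈ 3.9760e+6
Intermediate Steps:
y(Q) = 4 + (-14 + Q)/(Q + Q**2) (y(Q) = 4 + (Q - 14)/(Q + Q**2) = 4 + (-14 + Q)/(Q + Q**2))
p = -4 (p = -4 - 9*8*0 = -4 - 72*0 = -4 + 0 = -4)
(y(70) + 866)*(4574 + p) = ((-14 + 4*70**2 + 5*70)/(70*(1 + 70)) + 866)*(4574 - 4) = ((1/70)*(-14 + 4*4900 + 350)/71 + 866)*4570 = ((1/70)*(1/71)*(-14 + 19600 + 350) + 866)*4570 = ((1/70)*(1/71)*19936 + 866)*4570 = (1424/355 + 866)*4570 = (308854/355)*4570 = 282292556/71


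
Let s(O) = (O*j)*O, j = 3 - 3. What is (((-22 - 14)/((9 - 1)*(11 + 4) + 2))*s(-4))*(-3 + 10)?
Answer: 0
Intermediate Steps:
j = 0
s(O) = 0 (s(O) = (O*0)*O = 0*O = 0)
(((-22 - 14)/((9 - 1)*(11 + 4) + 2))*s(-4))*(-3 + 10) = (((-22 - 14)/((9 - 1)*(11 + 4) + 2))*0)*(-3 + 10) = (-36/(8*15 + 2)*0)*7 = (-36/(120 + 2)*0)*7 = (-36/122*0)*7 = (-36*1/122*0)*7 = -18/61*0*7 = 0*7 = 0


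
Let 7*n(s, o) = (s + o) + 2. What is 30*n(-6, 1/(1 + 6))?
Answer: -810/49 ≈ -16.531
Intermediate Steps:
n(s, o) = 2/7 + o/7 + s/7 (n(s, o) = ((s + o) + 2)/7 = ((o + s) + 2)/7 = (2 + o + s)/7 = 2/7 + o/7 + s/7)
30*n(-6, 1/(1 + 6)) = 30*(2/7 + 1/(7*(1 + 6)) + (⅐)*(-6)) = 30*(2/7 + (⅐)/7 - 6/7) = 30*(2/7 + (⅐)*(⅐) - 6/7) = 30*(2/7 + 1/49 - 6/7) = 30*(-27/49) = -810/49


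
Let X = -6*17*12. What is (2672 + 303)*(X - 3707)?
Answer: -14669725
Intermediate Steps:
X = -1224 (X = -102*12 = -1224)
(2672 + 303)*(X - 3707) = (2672 + 303)*(-1224 - 3707) = 2975*(-4931) = -14669725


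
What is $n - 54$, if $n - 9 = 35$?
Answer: $-10$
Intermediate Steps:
$n = 44$ ($n = 9 + 35 = 44$)
$n - 54 = 44 - 54 = -10$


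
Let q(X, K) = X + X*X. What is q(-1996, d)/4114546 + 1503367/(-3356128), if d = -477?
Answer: 3589248071089/6904471518944 ≈ 0.51984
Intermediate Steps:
q(X, K) = X + X**2
q(-1996, d)/4114546 + 1503367/(-3356128) = -1996*(1 - 1996)/4114546 + 1503367/(-3356128) = -1996*(-1995)*(1/4114546) + 1503367*(-1/3356128) = 3982020*(1/4114546) - 1503367/3356128 = 1991010/2057273 - 1503367/3356128 = 3589248071089/6904471518944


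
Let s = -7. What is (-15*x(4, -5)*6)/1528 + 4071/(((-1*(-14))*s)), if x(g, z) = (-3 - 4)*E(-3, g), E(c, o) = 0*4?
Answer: -4071/98 ≈ -41.541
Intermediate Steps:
E(c, o) = 0
x(g, z) = 0 (x(g, z) = (-3 - 4)*0 = -7*0 = 0)
(-15*x(4, -5)*6)/1528 + 4071/(((-1*(-14))*s)) = (-15*0*6)/1528 + 4071/((-1*(-14)*(-7))) = (0*6)*(1/1528) + 4071/((14*(-7))) = 0*(1/1528) + 4071/(-98) = 0 + 4071*(-1/98) = 0 - 4071/98 = -4071/98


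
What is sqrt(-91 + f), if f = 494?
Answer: sqrt(403) ≈ 20.075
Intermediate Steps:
sqrt(-91 + f) = sqrt(-91 + 494) = sqrt(403)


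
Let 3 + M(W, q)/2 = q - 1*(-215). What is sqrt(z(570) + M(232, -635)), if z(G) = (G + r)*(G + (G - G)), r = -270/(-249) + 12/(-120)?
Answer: sqrt(2236273233)/83 ≈ 569.75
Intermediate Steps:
r = 817/830 (r = -270*(-1/249) + 12*(-1/120) = 90/83 - 1/10 = 817/830 ≈ 0.98434)
M(W, q) = 424 + 2*q (M(W, q) = -6 + 2*(q - 1*(-215)) = -6 + 2*(q + 215) = -6 + 2*(215 + q) = -6 + (430 + 2*q) = 424 + 2*q)
z(G) = G*(817/830 + G) (z(G) = (G + 817/830)*(G + (G - G)) = (817/830 + G)*(G + 0) = (817/830 + G)*G = G*(817/830 + G))
sqrt(z(570) + M(232, -635)) = sqrt((1/830)*570*(817 + 830*570) + (424 + 2*(-635))) = sqrt((1/830)*570*(817 + 473100) + (424 - 1270)) = sqrt((1/830)*570*473917 - 846) = sqrt(27013269/83 - 846) = sqrt(26943051/83) = sqrt(2236273233)/83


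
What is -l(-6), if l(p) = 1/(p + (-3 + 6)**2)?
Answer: -1/3 ≈ -0.33333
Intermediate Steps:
l(p) = 1/(9 + p) (l(p) = 1/(p + 3**2) = 1/(p + 9) = 1/(9 + p))
-l(-6) = -1/(9 - 6) = -1/3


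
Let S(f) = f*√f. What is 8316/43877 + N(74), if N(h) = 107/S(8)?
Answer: 8316/43877 + 107*√2/32 ≈ 4.9183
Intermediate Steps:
S(f) = f^(3/2)
N(h) = 107*√2/32 (N(h) = 107/(8^(3/2)) = 107/((16*√2)) = 107*(√2/32) = 107*√2/32)
8316/43877 + N(74) = 8316/43877 + 107*√2/32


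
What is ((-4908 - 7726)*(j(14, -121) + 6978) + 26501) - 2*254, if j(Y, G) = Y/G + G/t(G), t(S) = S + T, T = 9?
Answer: -597278965925/6776 ≈ -8.8146e+7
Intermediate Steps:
t(S) = 9 + S (t(S) = S + 9 = 9 + S)
j(Y, G) = G/(9 + G) + Y/G (j(Y, G) = Y/G + G/(9 + G) = G/(9 + G) + Y/G)
((-4908 - 7726)*(j(14, -121) + 6978) + 26501) - 2*254 = ((-4908 - 7726)*((-121/(9 - 121) + 14/(-121)) + 6978) + 26501) - 2*254 = (-12634*((-121/(-112) + 14*(-1/121)) + 6978) + 26501) - 508 = (-12634*((-121*(-1/112) - 14/121) + 6978) + 26501) - 508 = (-12634*((121/112 - 14/121) + 6978) + 26501) - 508 = (-12634*(13073/13552 + 6978) + 26501) - 508 = (-12634*94578929/13552 + 26501) - 508 = (-597455094493/6776 + 26501) - 508 = -597275523717/6776 - 508 = -597278965925/6776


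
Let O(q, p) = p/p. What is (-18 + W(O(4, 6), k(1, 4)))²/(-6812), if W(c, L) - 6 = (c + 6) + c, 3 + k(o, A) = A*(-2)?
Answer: -4/1703 ≈ -0.0023488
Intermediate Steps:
k(o, A) = -3 - 2*A (k(o, A) = -3 + A*(-2) = -3 - 2*A)
O(q, p) = 1
W(c, L) = 12 + 2*c (W(c, L) = 6 + ((c + 6) + c) = 6 + ((6 + c) + c) = 6 + (6 + 2*c) = 12 + 2*c)
(-18 + W(O(4, 6), k(1, 4)))²/(-6812) = (-18 + (12 + 2*1))²/(-6812) = (-18 + (12 + 2))²*(-1/6812) = (-18 + 14)²*(-1/6812) = (-4)²*(-1/6812) = 16*(-1/6812) = -4/1703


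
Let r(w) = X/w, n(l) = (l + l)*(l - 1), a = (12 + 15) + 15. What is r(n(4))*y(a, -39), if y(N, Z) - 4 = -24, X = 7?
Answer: -35/6 ≈ -5.8333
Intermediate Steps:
a = 42 (a = 27 + 15 = 42)
y(N, Z) = -20 (y(N, Z) = 4 - 24 = -20)
n(l) = 2*l*(-1 + l) (n(l) = (2*l)*(-1 + l) = 2*l*(-1 + l))
r(w) = 7/w
r(n(4))*y(a, -39) = (7/((2*4*(-1 + 4))))*(-20) = (7/((2*4*3)))*(-20) = (7/24)*(-20) = -35/6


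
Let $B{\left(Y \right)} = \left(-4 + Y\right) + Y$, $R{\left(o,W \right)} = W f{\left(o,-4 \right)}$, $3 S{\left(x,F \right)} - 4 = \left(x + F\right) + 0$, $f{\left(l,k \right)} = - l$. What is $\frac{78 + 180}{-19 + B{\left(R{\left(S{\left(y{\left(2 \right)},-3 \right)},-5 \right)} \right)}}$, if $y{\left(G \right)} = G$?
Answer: $- \frac{258}{13} \approx -19.846$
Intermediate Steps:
$S{\left(x,F \right)} = \frac{4}{3} + \frac{F}{3} + \frac{x}{3}$ ($S{\left(x,F \right)} = \frac{4}{3} + \frac{\left(x + F\right) + 0}{3} = \frac{4}{3} + \frac{\left(F + x\right) + 0}{3} = \frac{4}{3} + \frac{F + x}{3} = \frac{4}{3} + \left(\frac{F}{3} + \frac{x}{3}\right) = \frac{4}{3} + \frac{F}{3} + \frac{x}{3}$)
$R{\left(o,W \right)} = - W o$ ($R{\left(o,W \right)} = W \left(- o\right) = - W o$)
$B{\left(Y \right)} = -4 + 2 Y$
$\frac{78 + 180}{-19 + B{\left(R{\left(S{\left(y{\left(2 \right)},-3 \right)},-5 \right)} \right)}} = \frac{78 + 180}{-19 - \left(4 - 2 \left(\left(-1\right) \left(-5\right) \left(\frac{4}{3} + \frac{1}{3} \left(-3\right) + \frac{1}{3} \cdot 2\right)\right)\right)} = \frac{258}{-19 - \left(4 - 2 \left(\left(-1\right) \left(-5\right) \left(\frac{4}{3} - 1 + \frac{2}{3}\right)\right)\right)} = \frac{258}{-19 - \left(4 - 2 \left(\left(-1\right) \left(-5\right) 1\right)\right)} = \frac{258}{-19 + \left(-4 + 2 \cdot 5\right)} = \frac{258}{-19 + \left(-4 + 10\right)} = \frac{258}{-19 + 6} = \frac{258}{-13} = 258 \left(- \frac{1}{13}\right) = - \frac{258}{13}$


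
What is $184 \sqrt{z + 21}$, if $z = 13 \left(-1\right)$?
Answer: $368 \sqrt{2} \approx 520.43$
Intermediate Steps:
$z = -13$
$184 \sqrt{z + 21} = 184 \sqrt{-13 + 21} = 184 \sqrt{8} = 184 \cdot 2 \sqrt{2} = 368 \sqrt{2}$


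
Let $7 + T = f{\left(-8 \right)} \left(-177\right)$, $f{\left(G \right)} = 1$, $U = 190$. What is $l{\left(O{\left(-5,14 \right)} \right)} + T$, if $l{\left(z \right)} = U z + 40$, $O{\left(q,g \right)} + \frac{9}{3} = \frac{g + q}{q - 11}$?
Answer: $- \frac{6567}{8} \approx -820.88$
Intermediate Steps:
$O{\left(q,g \right)} = -3 + \frac{g + q}{-11 + q}$ ($O{\left(q,g \right)} = -3 + \frac{g + q}{q - 11} = -3 + \frac{g + q}{-11 + q}$)
$l{\left(z \right)} = 40 + 190 z$ ($l{\left(z \right)} = 190 z + 40 = 40 + 190 z$)
$T = -184$ ($T = -7 + 1 \left(-177\right) = -7 - 177 = -184$)
$l{\left(O{\left(-5,14 \right)} \right)} + T = \left(40 + 190 \frac{33 + 14 - -10}{-11 - 5}\right) - 184 = \left(40 + 190 \frac{33 + 14 + 10}{-16}\right) - 184 = \left(40 + 190 \left(\left(- \frac{1}{16}\right) 57\right)\right) - 184 = \left(40 + 190 \left(- \frac{57}{16}\right)\right) - 184 = \left(40 - \frac{5415}{8}\right) - 184 = - \frac{5095}{8} - 184 = - \frac{6567}{8}$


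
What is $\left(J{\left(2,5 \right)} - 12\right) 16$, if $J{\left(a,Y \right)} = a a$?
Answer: $-128$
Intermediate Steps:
$J{\left(a,Y \right)} = a^{2}$
$\left(J{\left(2,5 \right)} - 12\right) 16 = \left(2^{2} - 12\right) 16 = \left(4 - 12\right) 16 = \left(-8\right) 16 = -128$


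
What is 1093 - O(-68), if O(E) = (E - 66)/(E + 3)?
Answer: 70911/65 ≈ 1090.9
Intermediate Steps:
O(E) = (-66 + E)/(3 + E)
1093 - O(-68) = 1093 - (-66 - 68)/(3 - 68) = 1093 - (-134)/(-65) = 1093 - (-1)*(-134)/65 = 1093 - 1*134/65 = 1093 - 134/65 = 70911/65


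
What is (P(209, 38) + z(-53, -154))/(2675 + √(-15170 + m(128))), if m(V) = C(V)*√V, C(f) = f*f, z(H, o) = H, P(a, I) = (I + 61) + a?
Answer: 255/(2675 + √(-15170 + 131072*√2)) ≈ 0.082590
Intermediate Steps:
P(a, I) = 61 + I + a (P(a, I) = (61 + I) + a = 61 + I + a)
C(f) = f²
m(V) = V^(5/2) (m(V) = V²*√V = V^(5/2))
(P(209, 38) + z(-53, -154))/(2675 + √(-15170 + m(128))) = ((61 + 38 + 209) - 53)/(2675 + √(-15170 + 128^(5/2))) = (308 - 53)/(2675 + √(-15170 + 131072*√2)) = 255/(2675 + √(-15170 + 131072*√2))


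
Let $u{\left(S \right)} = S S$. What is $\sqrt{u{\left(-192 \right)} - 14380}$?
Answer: $2 \sqrt{5621} \approx 149.95$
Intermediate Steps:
$u{\left(S \right)} = S^{2}$
$\sqrt{u{\left(-192 \right)} - 14380} = \sqrt{\left(-192\right)^{2} - 14380} = \sqrt{36864 - 14380} = \sqrt{22484} = 2 \sqrt{5621}$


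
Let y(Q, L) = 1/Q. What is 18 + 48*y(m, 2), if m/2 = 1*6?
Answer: 22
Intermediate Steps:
m = 12 (m = 2*(1*6) = 2*6 = 12)
18 + 48*y(m, 2) = 18 + 48/12 = 18 + 48*(1/12) = 18 + 4 = 22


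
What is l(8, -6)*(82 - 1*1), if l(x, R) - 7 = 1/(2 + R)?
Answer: 2187/4 ≈ 546.75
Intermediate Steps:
l(x, R) = 7 + 1/(2 + R)
l(8, -6)*(82 - 1*1) = ((15 + 7*(-6))/(2 - 6))*(82 - 1*1) = ((15 - 42)/(-4))*(82 - 1) = -¼*(-27)*81 = (27/4)*81 = 2187/4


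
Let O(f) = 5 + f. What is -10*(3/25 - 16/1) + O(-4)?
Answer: 799/5 ≈ 159.80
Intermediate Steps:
-10*(3/25 - 16/1) + O(-4) = -10*(3/25 - 16/1) + (5 - 4) = -10*(3*(1/25) - 16*1) + 1 = -10*(3/25 - 16) + 1 = -10*(-397/25) + 1 = 794/5 + 1 = 799/5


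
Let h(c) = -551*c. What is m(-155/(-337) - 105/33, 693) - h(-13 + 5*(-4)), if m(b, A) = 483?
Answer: -17700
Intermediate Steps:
m(-155/(-337) - 105/33, 693) - h(-13 + 5*(-4)) = 483 - (-551)*(-13 + 5*(-4)) = 483 - (-551)*(-13 - 20) = 483 - (-551)*(-33) = 483 - 1*18183 = 483 - 18183 = -17700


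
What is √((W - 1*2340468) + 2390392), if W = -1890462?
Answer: 7*I*√37562 ≈ 1356.7*I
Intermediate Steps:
√((W - 1*2340468) + 2390392) = √((-1890462 - 1*2340468) + 2390392) = √((-1890462 - 2340468) + 2390392) = √(-4230930 + 2390392) = √(-1840538) = 7*I*√37562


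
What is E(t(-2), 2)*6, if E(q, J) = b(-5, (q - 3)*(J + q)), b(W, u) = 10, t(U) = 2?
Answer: 60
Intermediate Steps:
E(q, J) = 10
E(t(-2), 2)*6 = 10*6 = 60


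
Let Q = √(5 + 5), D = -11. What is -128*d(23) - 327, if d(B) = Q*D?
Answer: -327 + 1408*√10 ≈ 4125.5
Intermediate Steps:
Q = √10 ≈ 3.1623
d(B) = -11*√10 (d(B) = √10*(-11) = -11*√10)
-128*d(23) - 327 = -(-1408)*√10 - 327 = 1408*√10 - 327 = -327 + 1408*√10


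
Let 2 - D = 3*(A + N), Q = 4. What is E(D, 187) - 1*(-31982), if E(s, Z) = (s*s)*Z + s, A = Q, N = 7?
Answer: 211658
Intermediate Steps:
A = 4
D = -31 (D = 2 - 3*(4 + 7) = 2 - 3*11 = 2 - 1*33 = 2 - 33 = -31)
E(s, Z) = s + Z*s² (E(s, Z) = s²*Z + s = Z*s² + s = s + Z*s²)
E(D, 187) - 1*(-31982) = -31*(1 + 187*(-31)) - 1*(-31982) = -31*(1 - 5797) + 31982 = -31*(-5796) + 31982 = 179676 + 31982 = 211658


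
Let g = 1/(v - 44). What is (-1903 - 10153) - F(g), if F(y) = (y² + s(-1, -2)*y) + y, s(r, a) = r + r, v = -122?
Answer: -332215303/27556 ≈ -12056.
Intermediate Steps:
g = -1/166 (g = 1/(-122 - 44) = 1/(-166) = -1/166 ≈ -0.0060241)
s(r, a) = 2*r
F(y) = y² - y (F(y) = (y² + (2*(-1))*y) + y = (y² - 2*y) + y = y² - y)
(-1903 - 10153) - F(g) = (-1903 - 10153) - (-1)*(-1 - 1/166)/166 = -12056 - (-1)*(-167)/(166*166) = -12056 - 1*167/27556 = -12056 - 167/27556 = -332215303/27556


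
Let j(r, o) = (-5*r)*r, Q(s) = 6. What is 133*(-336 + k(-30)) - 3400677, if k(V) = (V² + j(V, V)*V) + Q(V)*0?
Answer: 14629335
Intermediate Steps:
j(r, o) = -5*r²
k(V) = V² - 5*V³ (k(V) = (V² + (-5*V²)*V) + 6*0 = (V² - 5*V³) + 0 = V² - 5*V³)
133*(-336 + k(-30)) - 3400677 = 133*(-336 + (-30)²*(1 - 5*(-30))) - 3400677 = 133*(-336 + 900*(1 + 150)) - 3400677 = 133*(-336 + 900*151) - 3400677 = 133*(-336 + 135900) - 3400677 = 133*135564 - 3400677 = 18030012 - 3400677 = 14629335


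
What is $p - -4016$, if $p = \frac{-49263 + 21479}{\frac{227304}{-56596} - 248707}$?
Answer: $\frac{14132745986520}{3519012169} \approx 4016.1$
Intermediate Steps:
$p = \frac{393115816}{3519012169}$ ($p = - \frac{27784}{227304 \left(- \frac{1}{56596}\right) - 248707} = - \frac{27784}{- \frac{56826}{14149} - 248707} = - \frac{27784}{- \frac{3519012169}{14149}} = \left(-27784\right) \left(- \frac{14149}{3519012169}\right) = \frac{393115816}{3519012169} \approx 0.11171$)
$p - -4016 = \frac{393115816}{3519012169} - -4016 = \frac{393115816}{3519012169} + \left(4320 - 304\right) = \frac{393115816}{3519012169} + 4016 = \frac{14132745986520}{3519012169}$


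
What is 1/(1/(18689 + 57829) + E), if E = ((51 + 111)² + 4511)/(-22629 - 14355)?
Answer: -471656952/392212351 ≈ -1.2026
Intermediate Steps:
E = -30755/36984 (E = (162² + 4511)/(-36984) = (26244 + 4511)*(-1/36984) = 30755*(-1/36984) = -30755/36984 ≈ -0.83158)
1/(1/(18689 + 57829) + E) = 1/(1/(18689 + 57829) - 30755/36984) = 1/(1/76518 - 30755/36984) = 1/(-392212351/471656952) = -471656952/392212351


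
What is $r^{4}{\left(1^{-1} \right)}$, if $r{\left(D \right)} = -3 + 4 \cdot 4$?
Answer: $28561$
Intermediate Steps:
$r{\left(D \right)} = 13$ ($r{\left(D \right)} = -3 + 16 = 13$)
$r^{4}{\left(1^{-1} \right)} = 13^{4} = 28561$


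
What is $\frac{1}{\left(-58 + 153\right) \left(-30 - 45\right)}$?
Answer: $- \frac{1}{7125} \approx -0.00014035$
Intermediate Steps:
$\frac{1}{\left(-58 + 153\right) \left(-30 - 45\right)} = \frac{1}{95 \left(-30 - 45\right)} = \frac{1}{95 \left(-75\right)} = \frac{1}{-7125} = - \frac{1}{7125}$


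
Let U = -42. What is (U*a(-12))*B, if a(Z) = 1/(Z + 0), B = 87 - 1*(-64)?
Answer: 1057/2 ≈ 528.50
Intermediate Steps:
B = 151 (B = 87 + 64 = 151)
a(Z) = 1/Z
(U*a(-12))*B = -42/(-12)*151 = -42*(-1/12)*151 = (7/2)*151 = 1057/2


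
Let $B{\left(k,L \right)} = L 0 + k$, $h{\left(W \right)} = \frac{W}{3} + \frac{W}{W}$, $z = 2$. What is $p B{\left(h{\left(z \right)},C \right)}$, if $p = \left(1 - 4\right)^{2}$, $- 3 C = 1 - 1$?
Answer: $15$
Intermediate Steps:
$h{\left(W \right)} = 1 + \frac{W}{3}$ ($h{\left(W \right)} = W \frac{1}{3} + 1 = \frac{W}{3} + 1 = 1 + \frac{W}{3}$)
$C = 0$ ($C = - \frac{1 - 1}{3} = \left(- \frac{1}{3}\right) 0 = 0$)
$B{\left(k,L \right)} = k$ ($B{\left(k,L \right)} = 0 + k = k$)
$p = 9$ ($p = \left(-3\right)^{2} = 9$)
$p B{\left(h{\left(z \right)},C \right)} = 9 \left(1 + \frac{1}{3} \cdot 2\right) = 9 \left(1 + \frac{2}{3}\right) = 9 \cdot \frac{5}{3} = 15$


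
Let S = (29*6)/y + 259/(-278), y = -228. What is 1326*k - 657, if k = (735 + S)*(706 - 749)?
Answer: -110426157999/2641 ≈ -4.1812e+7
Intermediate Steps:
S = -4476/2641 (S = (29*6)/(-228) + 259/(-278) = 174*(-1/228) + 259*(-1/278) = -29/38 - 259/278 = -4476/2641 ≈ -1.6948)
k = -83276337/2641 (k = (735 - 4476/2641)*(706 - 749) = (1936659/2641)*(-43) = -83276337/2641 ≈ -31532.)
1326*k - 657 = 1326*(-83276337/2641) - 657 = -110424422862/2641 - 657 = -110426157999/2641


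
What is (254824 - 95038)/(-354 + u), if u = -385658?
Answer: -7263/17546 ≈ -0.41394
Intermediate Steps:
(254824 - 95038)/(-354 + u) = (254824 - 95038)/(-354 - 385658) = 159786/(-386012) = 159786*(-1/386012) = -7263/17546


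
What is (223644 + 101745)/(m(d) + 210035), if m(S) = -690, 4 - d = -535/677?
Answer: 325389/209345 ≈ 1.5543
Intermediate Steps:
d = 3243/677 (d = 4 - (-535)/677 = 4 - 1*(-535/677) = 4 + 535/677 = 3243/677 ≈ 4.7903)
(223644 + 101745)/(m(d) + 210035) = (223644 + 101745)/(-690 + 210035) = 325389/209345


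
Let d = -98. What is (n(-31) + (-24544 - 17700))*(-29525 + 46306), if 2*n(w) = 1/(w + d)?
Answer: -182895330293/258 ≈ -7.0890e+8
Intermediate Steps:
n(w) = 1/(2*(-98 + w)) (n(w) = 1/(2*(w - 98)) = 1/(2*(-98 + w)))
(n(-31) + (-24544 - 17700))*(-29525 + 46306) = (1/(2*(-98 - 31)) + (-24544 - 17700))*(-29525 + 46306) = ((½)/(-129) - 42244)*16781 = ((½)*(-1/129) - 42244)*16781 = (-1/258 - 42244)*16781 = -10898953/258*16781 = -182895330293/258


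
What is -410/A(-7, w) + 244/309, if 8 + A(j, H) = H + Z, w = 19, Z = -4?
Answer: -124982/2163 ≈ -57.782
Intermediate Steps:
A(j, H) = -12 + H (A(j, H) = -8 + (H - 4) = -8 + (-4 + H) = -12 + H)
-410/A(-7, w) + 244/309 = -410/(-12 + 19) + 244/309 = -410/7 + 244*(1/309) = -410*⅐ + 244/309 = -410/7 + 244/309 = -124982/2163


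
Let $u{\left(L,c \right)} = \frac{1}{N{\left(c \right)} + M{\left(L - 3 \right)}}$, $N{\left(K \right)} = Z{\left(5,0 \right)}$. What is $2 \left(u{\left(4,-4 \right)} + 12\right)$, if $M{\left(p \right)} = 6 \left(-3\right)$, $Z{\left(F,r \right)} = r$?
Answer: $\frac{215}{9} \approx 23.889$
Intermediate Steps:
$N{\left(K \right)} = 0$
$M{\left(p \right)} = -18$
$u{\left(L,c \right)} = - \frac{1}{18}$ ($u{\left(L,c \right)} = \frac{1}{0 - 18} = \frac{1}{-18} = - \frac{1}{18}$)
$2 \left(u{\left(4,-4 \right)} + 12\right) = 2 \left(- \frac{1}{18} + 12\right) = 2 \cdot \frac{215}{18} = \frac{215}{9}$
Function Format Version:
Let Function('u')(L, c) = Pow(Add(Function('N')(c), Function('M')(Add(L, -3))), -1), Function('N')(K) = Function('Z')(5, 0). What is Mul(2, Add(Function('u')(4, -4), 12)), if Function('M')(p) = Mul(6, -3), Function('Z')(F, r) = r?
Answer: Rational(215, 9) ≈ 23.889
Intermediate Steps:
Function('N')(K) = 0
Function('M')(p) = -18
Function('u')(L, c) = Rational(-1, 18) (Function('u')(L, c) = Pow(Add(0, -18), -1) = Pow(-18, -1) = Rational(-1, 18))
Mul(2, Add(Function('u')(4, -4), 12)) = Mul(2, Add(Rational(-1, 18), 12)) = Mul(2, Rational(215, 18)) = Rational(215, 9)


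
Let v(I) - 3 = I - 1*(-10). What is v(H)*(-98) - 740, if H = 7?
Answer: -2700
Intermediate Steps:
v(I) = 13 + I (v(I) = 3 + (I - 1*(-10)) = 3 + (I + 10) = 3 + (10 + I) = 13 + I)
v(H)*(-98) - 740 = (13 + 7)*(-98) - 740 = 20*(-98) - 740 = -1960 - 740 = -2700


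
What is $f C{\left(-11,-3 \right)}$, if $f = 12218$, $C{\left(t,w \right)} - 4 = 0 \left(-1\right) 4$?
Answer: $48872$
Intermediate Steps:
$C{\left(t,w \right)} = 4$ ($C{\left(t,w \right)} = 4 + 0 \left(-1\right) 4 = 4 + 0 \cdot 4 = 4 + 0 = 4$)
$f C{\left(-11,-3 \right)} = 12218 \cdot 4 = 48872$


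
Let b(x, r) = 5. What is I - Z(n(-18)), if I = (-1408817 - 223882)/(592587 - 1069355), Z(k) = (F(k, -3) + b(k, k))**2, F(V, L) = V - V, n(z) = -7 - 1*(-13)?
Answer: -10286501/476768 ≈ -21.576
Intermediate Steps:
n(z) = 6 (n(z) = -7 + 13 = 6)
F(V, L) = 0
Z(k) = 25 (Z(k) = (0 + 5)**2 = 5**2 = 25)
I = 1632699/476768 (I = -1632699/(-476768) = -1632699*(-1/476768) = 1632699/476768 ≈ 3.4245)
I - Z(n(-18)) = 1632699/476768 - 1*25 = 1632699/476768 - 25 = -10286501/476768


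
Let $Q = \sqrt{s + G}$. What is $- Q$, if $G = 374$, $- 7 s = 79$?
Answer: $- \frac{\sqrt{17773}}{7} \approx -19.045$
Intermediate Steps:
$s = - \frac{79}{7}$ ($s = \left(- \frac{1}{7}\right) 79 = - \frac{79}{7} \approx -11.286$)
$Q = \frac{\sqrt{17773}}{7}$ ($Q = \sqrt{- \frac{79}{7} + 374} = \sqrt{\frac{2539}{7}} = \frac{\sqrt{17773}}{7} \approx 19.045$)
$- Q = - \frac{\sqrt{17773}}{7}$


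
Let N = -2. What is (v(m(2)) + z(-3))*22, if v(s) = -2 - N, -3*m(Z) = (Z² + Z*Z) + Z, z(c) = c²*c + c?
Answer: -660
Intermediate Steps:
z(c) = c + c³ (z(c) = c³ + c = c + c³)
m(Z) = -2*Z²/3 - Z/3 (m(Z) = -((Z² + Z*Z) + Z)/3 = -((Z² + Z²) + Z)/3 = -(2*Z² + Z)/3 = -(Z + 2*Z²)/3 = -2*Z²/3 - Z/3)
v(s) = 0 (v(s) = -2 - 1*(-2) = -2 + 2 = 0)
(v(m(2)) + z(-3))*22 = (0 + (-3 + (-3)³))*22 = (0 + (-3 - 27))*22 = (0 - 30)*22 = -30*22 = -660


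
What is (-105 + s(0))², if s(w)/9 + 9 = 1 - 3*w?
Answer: 31329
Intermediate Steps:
s(w) = -72 - 27*w (s(w) = -81 + 9*(1 - 3*w) = -81 + (9 - 27*w) = -72 - 27*w)
(-105 + s(0))² = (-105 + (-72 - 27*0))² = (-105 + (-72 + 0))² = (-105 - 72)² = (-177)² = 31329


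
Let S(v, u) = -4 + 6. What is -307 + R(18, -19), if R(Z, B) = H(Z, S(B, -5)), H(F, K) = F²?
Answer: 17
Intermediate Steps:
S(v, u) = 2
R(Z, B) = Z²
-307 + R(18, -19) = -307 + 18² = -307 + 324 = 17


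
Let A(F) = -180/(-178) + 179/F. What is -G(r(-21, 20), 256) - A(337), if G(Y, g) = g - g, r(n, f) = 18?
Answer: -46261/29993 ≈ -1.5424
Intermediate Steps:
G(Y, g) = 0
A(F) = 90/89 + 179/F (A(F) = -180*(-1/178) + 179/F = 90/89 + 179/F)
-G(r(-21, 20), 256) - A(337) = -1*0 - (90/89 + 179/337) = 0 - (90/89 + 179*(1/337)) = 0 - (90/89 + 179/337) = 0 - 1*46261/29993 = 0 - 46261/29993 = -46261/29993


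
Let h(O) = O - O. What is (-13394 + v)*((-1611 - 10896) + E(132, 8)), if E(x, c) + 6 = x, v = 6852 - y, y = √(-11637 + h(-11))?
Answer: 80996502 + 37143*I*√1293 ≈ 8.0996e+7 + 1.3356e+6*I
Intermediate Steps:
h(O) = 0
y = 3*I*√1293 (y = √(-11637 + 0) = √(-11637) = 3*I*√1293 ≈ 107.87*I)
v = 6852 - 3*I*√1293 ≈ 6852.0 - 107.87*I
E(x, c) = -6 + x
(-13394 + v)*((-1611 - 10896) + E(132, 8)) = (-13394 + (6852 - 3*I*√1293))*((-1611 - 10896) + (-6 + 132)) = (-6542 - 3*I*√1293)*(-12507 + 126) = (-6542 - 3*I*√1293)*(-12381) = 80996502 + 37143*I*√1293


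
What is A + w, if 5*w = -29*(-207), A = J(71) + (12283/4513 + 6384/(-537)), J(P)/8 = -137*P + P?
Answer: -307202740034/4039135 ≈ -76057.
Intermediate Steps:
J(P) = -1088*P (J(P) = 8*(-137*P + P) = 8*(-136*P) = -1088*P)
A = -62410425103/807827 (A = -1088*71 + (12283/4513 + 6384/(-537)) = -77248 + (12283*(1/4513) + 6384*(-1/537)) = -77248 + (12283/4513 - 2128/179) = -77248 - 7405007/807827 = -62410425103/807827 ≈ -77257.)
w = 6003/5 (w = (-29*(-207))/5 = (1/5)*6003 = 6003/5 ≈ 1200.6)
A + w = -62410425103/807827 + 6003/5 = -307202740034/4039135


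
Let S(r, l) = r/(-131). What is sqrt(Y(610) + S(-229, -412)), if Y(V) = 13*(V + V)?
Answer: sqrt(272203459)/131 ≈ 125.94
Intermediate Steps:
S(r, l) = -r/131 (S(r, l) = r*(-1/131) = -r/131)
Y(V) = 26*V (Y(V) = 13*(2*V) = 26*V)
sqrt(Y(610) + S(-229, -412)) = sqrt(26*610 - 1/131*(-229)) = sqrt(15860 + 229/131) = sqrt(2077889/131) = sqrt(272203459)/131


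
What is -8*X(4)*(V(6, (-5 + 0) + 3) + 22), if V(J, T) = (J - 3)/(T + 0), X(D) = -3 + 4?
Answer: -164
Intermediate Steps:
X(D) = 1
V(J, T) = (-3 + J)/T
-8*X(4)*(V(6, (-5 + 0) + 3) + 22) = -8*((-3 + 6)/((-5 + 0) + 3) + 22) = -8*(3/(-5 + 3) + 22) = -8*(3/(-2) + 22) = -8*(-½*3 + 22) = -8*(-3/2 + 22) = -8*41/2 = -164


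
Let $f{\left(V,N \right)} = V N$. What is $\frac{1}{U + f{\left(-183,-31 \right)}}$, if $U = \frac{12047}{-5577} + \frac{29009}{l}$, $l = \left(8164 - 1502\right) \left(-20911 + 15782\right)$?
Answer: $\frac{190562732646}{1080650581779859} \approx 0.00017634$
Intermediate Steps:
$l = -34169398$ ($l = 6662 \left(-5129\right) = -34169398$)
$f{\left(V,N \right)} = N V$
$U = - \frac{411800520899}{190562732646}$ ($U = \frac{12047}{-5577} + \frac{29009}{-34169398} = 12047 \left(- \frac{1}{5577}\right) + 29009 \left(- \frac{1}{34169398}\right) = - \frac{12047}{5577} - \frac{29009}{34169398} = - \frac{411800520899}{190562732646} \approx -2.161$)
$\frac{1}{U + f{\left(-183,-31 \right)}} = \frac{1}{- \frac{411800520899}{190562732646} - -5673} = \frac{1}{- \frac{411800520899}{190562732646} + 5673} = \frac{1}{\frac{1080650581779859}{190562732646}} = \frac{190562732646}{1080650581779859}$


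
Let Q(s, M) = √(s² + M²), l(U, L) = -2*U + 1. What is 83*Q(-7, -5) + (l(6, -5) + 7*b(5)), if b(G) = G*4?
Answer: 129 + 83*√74 ≈ 842.99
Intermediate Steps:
l(U, L) = 1 - 2*U
Q(s, M) = √(M² + s²)
b(G) = 4*G
83*Q(-7, -5) + (l(6, -5) + 7*b(5)) = 83*√((-5)² + (-7)²) + ((1 - 2*6) + 7*(4*5)) = 83*√(25 + 49) + ((1 - 12) + 7*20) = 83*√74 + (-11 + 140) = 83*√74 + 129 = 129 + 83*√74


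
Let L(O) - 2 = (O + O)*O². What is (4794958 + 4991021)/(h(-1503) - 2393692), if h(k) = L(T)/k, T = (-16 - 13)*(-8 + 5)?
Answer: -2101189491/514148012 ≈ -4.0867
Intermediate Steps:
T = 87 (T = -29*(-3) = 87)
L(O) = 2 + 2*O³ (L(O) = 2 + (O + O)*O² = 2 + (2*O)*O² = 2 + 2*O³)
h(k) = 1317008/k (h(k) = (2 + 2*87³)/k = (2 + 2*658503)/k = (2 + 1317006)/k = 1317008/k)
(4794958 + 4991021)/(h(-1503) - 2393692) = (4794958 + 4991021)/(1317008/(-1503) - 2393692) = 9785979/(1317008*(-1/1503) - 2393692) = 9785979/(-1317008/1503 - 2393692) = 9785979/(-3599036084/1503) = 9785979*(-1503/3599036084) = -2101189491/514148012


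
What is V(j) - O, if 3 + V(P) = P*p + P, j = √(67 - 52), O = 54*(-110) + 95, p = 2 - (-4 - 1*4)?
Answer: 5842 + 11*√15 ≈ 5884.6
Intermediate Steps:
p = 10 (p = 2 - (-4 - 4) = 2 - 1*(-8) = 2 + 8 = 10)
O = -5845 (O = -5940 + 95 = -5845)
j = √15 ≈ 3.8730
V(P) = -3 + 11*P (V(P) = -3 + (P*10 + P) = -3 + (10*P + P) = -3 + 11*P)
V(j) - O = (-3 + 11*√15) - 1*(-5845) = (-3 + 11*√15) + 5845 = 5842 + 11*√15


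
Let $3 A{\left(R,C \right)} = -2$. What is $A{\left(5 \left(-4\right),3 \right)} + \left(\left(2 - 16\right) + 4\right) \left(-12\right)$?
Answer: $\frac{358}{3} \approx 119.33$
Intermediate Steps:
$A{\left(R,C \right)} = - \frac{2}{3}$ ($A{\left(R,C \right)} = \frac{1}{3} \left(-2\right) = - \frac{2}{3}$)
$A{\left(5 \left(-4\right),3 \right)} + \left(\left(2 - 16\right) + 4\right) \left(-12\right) = - \frac{2}{3} + \left(\left(2 - 16\right) + 4\right) \left(-12\right) = - \frac{2}{3} + \left(-14 + 4\right) \left(-12\right) = - \frac{2}{3} - -120 = - \frac{2}{3} + 120 = \frac{358}{3}$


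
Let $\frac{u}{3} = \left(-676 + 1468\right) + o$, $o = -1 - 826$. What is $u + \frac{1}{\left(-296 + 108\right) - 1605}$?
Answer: $- \frac{188266}{1793} \approx -105.0$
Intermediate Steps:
$o = -827$ ($o = -1 - 826 = -827$)
$u = -105$ ($u = 3 \left(\left(-676 + 1468\right) - 827\right) = 3 \left(792 - 827\right) = 3 \left(-35\right) = -105$)
$u + \frac{1}{\left(-296 + 108\right) - 1605} = -105 + \frac{1}{\left(-296 + 108\right) - 1605} = -105 + \frac{1}{-188 - 1605} = -105 + \frac{1}{-1793} = -105 - \frac{1}{1793} = - \frac{188266}{1793}$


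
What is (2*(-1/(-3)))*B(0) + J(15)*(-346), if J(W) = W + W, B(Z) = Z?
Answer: -10380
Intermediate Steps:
J(W) = 2*W
(2*(-1/(-3)))*B(0) + J(15)*(-346) = (2*(-1/(-3)))*0 + (2*15)*(-346) = (2*(-1*(-⅓)))*0 + 30*(-346) = (2*(⅓))*0 - 10380 = (⅔)*0 - 10380 = 0 - 10380 = -10380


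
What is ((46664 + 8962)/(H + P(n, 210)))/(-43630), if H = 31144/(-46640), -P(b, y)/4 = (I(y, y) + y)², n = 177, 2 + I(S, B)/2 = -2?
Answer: 10809986/1383875497933 ≈ 7.8114e-6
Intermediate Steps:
I(S, B) = -8 (I(S, B) = -4 + 2*(-2) = -4 - 4 = -8)
P(b, y) = -4*(-8 + y)²
H = -3893/5830 (H = 31144*(-1/46640) = -3893/5830 ≈ -0.66775)
((46664 + 8962)/(H + P(n, 210)))/(-43630) = ((46664 + 8962)/(-3893/5830 - 4*(-8 + 210)²))/(-43630) = (55626/(-3893/5830 - 4*202²))*(-1/43630) = (55626/(-3893/5830 - 4*40804))*(-1/43630) = (55626/(-3893/5830 - 163216))*(-1/43630) = (55626/(-951553173/5830))*(-1/43630) = (55626*(-5830/951553173))*(-1/43630) = -108099860/317184391*(-1/43630) = 10809986/1383875497933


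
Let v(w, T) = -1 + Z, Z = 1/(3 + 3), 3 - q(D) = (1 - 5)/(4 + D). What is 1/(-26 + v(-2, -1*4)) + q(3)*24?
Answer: 13794/161 ≈ 85.677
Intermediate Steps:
q(D) = 3 + 4/(4 + D) (q(D) = 3 - (1 - 5)/(4 + D) = 3 - (-4)/(4 + D) = 3 + 4/(4 + D))
Z = ⅙ (Z = 1/6 = ⅙ ≈ 0.16667)
v(w, T) = -⅚ (v(w, T) = -1 + ⅙ = -⅚)
1/(-26 + v(-2, -1*4)) + q(3)*24 = 1/(-26 - ⅚) + ((16 + 3*3)/(4 + 3))*24 = 1/(-161/6) + ((16 + 9)/7)*24 = -6/161 + ((⅐)*25)*24 = -6/161 + (25/7)*24 = -6/161 + 600/7 = 13794/161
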